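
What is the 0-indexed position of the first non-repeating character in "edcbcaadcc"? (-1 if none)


Input: edcbcaadcc
Character frequencies:
  'a': 2
  'b': 1
  'c': 4
  'd': 2
  'e': 1
Scanning left to right for freq == 1:
  Position 0 ('e'): unique! => answer = 0

0


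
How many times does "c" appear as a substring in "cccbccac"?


Searching for "c" in "cccbccac"
Scanning each position:
  Position 0: "c" => MATCH
  Position 1: "c" => MATCH
  Position 2: "c" => MATCH
  Position 3: "b" => no
  Position 4: "c" => MATCH
  Position 5: "c" => MATCH
  Position 6: "a" => no
  Position 7: "c" => MATCH
Total occurrences: 6

6


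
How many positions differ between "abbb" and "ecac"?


Comparing "abbb" and "ecac" position by position:
  Position 0: 'a' vs 'e' => DIFFER
  Position 1: 'b' vs 'c' => DIFFER
  Position 2: 'b' vs 'a' => DIFFER
  Position 3: 'b' vs 'c' => DIFFER
Positions that differ: 4

4


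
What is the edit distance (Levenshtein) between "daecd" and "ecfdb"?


Computing edit distance: "daecd" -> "ecfdb"
DP table:
           e    c    f    d    b
      0    1    2    3    4    5
  d   1    1    2    3    3    4
  a   2    2    2    3    4    4
  e   3    2    3    3    4    5
  c   4    3    2    3    4    5
  d   5    4    3    3    3    4
Edit distance = dp[5][5] = 4

4


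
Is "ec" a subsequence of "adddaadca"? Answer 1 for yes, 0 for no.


Check if "ec" is a subsequence of "adddaadca"
Greedy scan:
  Position 0 ('a'): no match needed
  Position 1 ('d'): no match needed
  Position 2 ('d'): no match needed
  Position 3 ('d'): no match needed
  Position 4 ('a'): no match needed
  Position 5 ('a'): no match needed
  Position 6 ('d'): no match needed
  Position 7 ('c'): no match needed
  Position 8 ('a'): no match needed
Only matched 0/2 characters => not a subsequence

0


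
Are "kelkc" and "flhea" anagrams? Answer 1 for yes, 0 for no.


Strings: "kelkc", "flhea"
Sorted first:  cekkl
Sorted second: aefhl
Differ at position 0: 'c' vs 'a' => not anagrams

0


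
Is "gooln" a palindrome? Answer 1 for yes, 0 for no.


Input: gooln
Reversed: nloog
  Compare pos 0 ('g') with pos 4 ('n'): MISMATCH
  Compare pos 1 ('o') with pos 3 ('l'): MISMATCH
Result: not a palindrome

0


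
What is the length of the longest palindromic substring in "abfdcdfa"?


Input: "abfdcdfa"
Checking substrings for palindromes:
  [2:7] "fdcdf" (len 5) => palindrome
  [3:6] "dcd" (len 3) => palindrome
Longest palindromic substring: "fdcdf" with length 5

5


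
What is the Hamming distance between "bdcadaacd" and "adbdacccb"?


Comparing "bdcadaacd" and "adbdacccb" position by position:
  Position 0: 'b' vs 'a' => differ
  Position 1: 'd' vs 'd' => same
  Position 2: 'c' vs 'b' => differ
  Position 3: 'a' vs 'd' => differ
  Position 4: 'd' vs 'a' => differ
  Position 5: 'a' vs 'c' => differ
  Position 6: 'a' vs 'c' => differ
  Position 7: 'c' vs 'c' => same
  Position 8: 'd' vs 'b' => differ
Total differences (Hamming distance): 7

7


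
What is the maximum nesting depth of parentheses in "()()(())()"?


Input: "()()(())()"
Tracking depth:
  Position 0 '(': depth becomes 1
  Position 1 ')': depth becomes 0
  Position 2 '(': depth becomes 1
  Position 3 ')': depth becomes 0
  Position 4 '(': depth becomes 1
  Position 5 '(': depth becomes 2
  Position 6 ')': depth becomes 1
  Position 7 ')': depth becomes 0
  Position 8 '(': depth becomes 1
  Position 9 ')': depth becomes 0
Maximum depth reached: 2

2


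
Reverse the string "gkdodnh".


Input: gkdodnh
Reading characters right to left:
  Position 6: 'h'
  Position 5: 'n'
  Position 4: 'd'
  Position 3: 'o'
  Position 2: 'd'
  Position 1: 'k'
  Position 0: 'g'
Reversed: hndodkg

hndodkg


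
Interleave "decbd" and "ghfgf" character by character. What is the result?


Interleaving "decbd" and "ghfgf":
  Position 0: 'd' from first, 'g' from second => "dg"
  Position 1: 'e' from first, 'h' from second => "eh"
  Position 2: 'c' from first, 'f' from second => "cf"
  Position 3: 'b' from first, 'g' from second => "bg"
  Position 4: 'd' from first, 'f' from second => "df"
Result: dgehcfbgdf

dgehcfbgdf


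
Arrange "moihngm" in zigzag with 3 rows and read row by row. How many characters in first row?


Zigzag "moihngm" into 3 rows:
Placing characters:
  'm' => row 0
  'o' => row 1
  'i' => row 2
  'h' => row 1
  'n' => row 0
  'g' => row 1
  'm' => row 2
Rows:
  Row 0: "mn"
  Row 1: "ohg"
  Row 2: "im"
First row length: 2

2


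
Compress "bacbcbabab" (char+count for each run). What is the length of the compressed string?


Input: bacbcbabab
Runs:
  'b' x 1 => "b1"
  'a' x 1 => "a1"
  'c' x 1 => "c1"
  'b' x 1 => "b1"
  'c' x 1 => "c1"
  'b' x 1 => "b1"
  'a' x 1 => "a1"
  'b' x 1 => "b1"
  'a' x 1 => "a1"
  'b' x 1 => "b1"
Compressed: "b1a1c1b1c1b1a1b1a1b1"
Compressed length: 20

20


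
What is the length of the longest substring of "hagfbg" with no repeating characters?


Input: "hagfbg"
Sliding window (track last position of each char):
  Position 0 ('h'): window [0,0] length 1 -- new best
  Position 1 ('a'): window [0,1] length 2 -- new best
  Position 2 ('g'): window [0,2] length 3 -- new best
  Position 3 ('f'): window [0,3] length 4 -- new best
  Position 4 ('b'): window [0,4] length 5 -- new best
  Position 5 ('g'): repeat (last at 2), move window start to 3
  Position 5 ('g'): window [3,5] length 3
Longest substring with no repeats: "hagfb" with length 5

5


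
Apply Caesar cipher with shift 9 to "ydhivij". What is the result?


Caesar cipher: shift "ydhivij" by 9
  'y' (pos 24) + 9 = pos 7 = 'h'
  'd' (pos 3) + 9 = pos 12 = 'm'
  'h' (pos 7) + 9 = pos 16 = 'q'
  'i' (pos 8) + 9 = pos 17 = 'r'
  'v' (pos 21) + 9 = pos 4 = 'e'
  'i' (pos 8) + 9 = pos 17 = 'r'
  'j' (pos 9) + 9 = pos 18 = 's'
Result: hmqrers

hmqrers


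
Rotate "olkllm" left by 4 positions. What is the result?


Input: "olkllm", rotate left by 4
First 4 characters: "olkl"
Remaining characters: "lm"
Concatenate remaining + first: "lm" + "olkl" = "lmolkl"

lmolkl


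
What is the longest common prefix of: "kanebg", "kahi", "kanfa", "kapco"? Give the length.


Words: kanebg, kahi, kanfa, kapco
  Position 0: all 'k' => match
  Position 1: all 'a' => match
  Position 2: ('n', 'h', 'n', 'p') => mismatch, stop
LCP = "ka" (length 2)

2


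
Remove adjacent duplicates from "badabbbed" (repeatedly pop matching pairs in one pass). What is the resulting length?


Input: badabbbed
Stack-based adjacent duplicate removal:
  Read 'b': push. Stack: b
  Read 'a': push. Stack: ba
  Read 'd': push. Stack: bad
  Read 'a': push. Stack: bada
  Read 'b': push. Stack: badab
  Read 'b': matches stack top 'b' => pop. Stack: bada
  Read 'b': push. Stack: badab
  Read 'e': push. Stack: badabe
  Read 'd': push. Stack: badabed
Final stack: "badabed" (length 7)

7


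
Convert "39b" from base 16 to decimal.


Input: "39b" in base 16
Positional expansion:
  Digit '3' (value 3) x 16^2 = 768
  Digit '9' (value 9) x 16^1 = 144
  Digit 'b' (value 11) x 16^0 = 11
Sum = 923

923


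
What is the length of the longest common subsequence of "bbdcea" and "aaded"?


LCS of "bbdcea" and "aaded"
DP table:
           a    a    d    e    d
      0    0    0    0    0    0
  b   0    0    0    0    0    0
  b   0    0    0    0    0    0
  d   0    0    0    1    1    1
  c   0    0    0    1    1    1
  e   0    0    0    1    2    2
  a   0    1    1    1    2    2
LCS length = dp[6][5] = 2

2


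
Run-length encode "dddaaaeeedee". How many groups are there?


Input: dddaaaeeedee
Scanning for consecutive runs:
  Group 1: 'd' x 3 (positions 0-2)
  Group 2: 'a' x 3 (positions 3-5)
  Group 3: 'e' x 3 (positions 6-8)
  Group 4: 'd' x 1 (positions 9-9)
  Group 5: 'e' x 2 (positions 10-11)
Total groups: 5

5


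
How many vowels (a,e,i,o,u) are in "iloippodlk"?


Input: iloippodlk
Checking each character:
  'i' at position 0: vowel (running total: 1)
  'l' at position 1: consonant
  'o' at position 2: vowel (running total: 2)
  'i' at position 3: vowel (running total: 3)
  'p' at position 4: consonant
  'p' at position 5: consonant
  'o' at position 6: vowel (running total: 4)
  'd' at position 7: consonant
  'l' at position 8: consonant
  'k' at position 9: consonant
Total vowels: 4

4


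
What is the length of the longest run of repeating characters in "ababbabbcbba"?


Input: "ababbabbcbba"
Scanning for longest run:
  Position 1 ('b'): new char, reset run to 1
  Position 2 ('a'): new char, reset run to 1
  Position 3 ('b'): new char, reset run to 1
  Position 4 ('b'): continues run of 'b', length=2
  Position 5 ('a'): new char, reset run to 1
  Position 6 ('b'): new char, reset run to 1
  Position 7 ('b'): continues run of 'b', length=2
  Position 8 ('c'): new char, reset run to 1
  Position 9 ('b'): new char, reset run to 1
  Position 10 ('b'): continues run of 'b', length=2
  Position 11 ('a'): new char, reset run to 1
Longest run: 'b' with length 2

2


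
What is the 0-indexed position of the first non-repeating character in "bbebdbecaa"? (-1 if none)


Input: bbebdbecaa
Character frequencies:
  'a': 2
  'b': 4
  'c': 1
  'd': 1
  'e': 2
Scanning left to right for freq == 1:
  Position 0 ('b'): freq=4, skip
  Position 1 ('b'): freq=4, skip
  Position 2 ('e'): freq=2, skip
  Position 3 ('b'): freq=4, skip
  Position 4 ('d'): unique! => answer = 4

4


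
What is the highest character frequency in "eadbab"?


Input: eadbab
Character counts:
  'a': 2
  'b': 2
  'd': 1
  'e': 1
Maximum frequency: 2

2


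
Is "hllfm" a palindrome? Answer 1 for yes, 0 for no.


Input: hllfm
Reversed: mfllh
  Compare pos 0 ('h') with pos 4 ('m'): MISMATCH
  Compare pos 1 ('l') with pos 3 ('f'): MISMATCH
Result: not a palindrome

0


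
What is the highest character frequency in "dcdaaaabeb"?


Input: dcdaaaabeb
Character counts:
  'a': 4
  'b': 2
  'c': 1
  'd': 2
  'e': 1
Maximum frequency: 4

4


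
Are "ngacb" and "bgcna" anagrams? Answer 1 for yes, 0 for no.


Strings: "ngacb", "bgcna"
Sorted first:  abcgn
Sorted second: abcgn
Sorted forms match => anagrams

1


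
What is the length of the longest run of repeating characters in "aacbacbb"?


Input: "aacbacbb"
Scanning for longest run:
  Position 1 ('a'): continues run of 'a', length=2
  Position 2 ('c'): new char, reset run to 1
  Position 3 ('b'): new char, reset run to 1
  Position 4 ('a'): new char, reset run to 1
  Position 5 ('c'): new char, reset run to 1
  Position 6 ('b'): new char, reset run to 1
  Position 7 ('b'): continues run of 'b', length=2
Longest run: 'a' with length 2

2


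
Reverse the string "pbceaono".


Input: pbceaono
Reading characters right to left:
  Position 7: 'o'
  Position 6: 'n'
  Position 5: 'o'
  Position 4: 'a'
  Position 3: 'e'
  Position 2: 'c'
  Position 1: 'b'
  Position 0: 'p'
Reversed: onoaecbp

onoaecbp


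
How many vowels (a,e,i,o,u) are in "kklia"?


Input: kklia
Checking each character:
  'k' at position 0: consonant
  'k' at position 1: consonant
  'l' at position 2: consonant
  'i' at position 3: vowel (running total: 1)
  'a' at position 4: vowel (running total: 2)
Total vowels: 2

2


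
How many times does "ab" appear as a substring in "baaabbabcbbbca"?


Searching for "ab" in "baaabbabcbbbca"
Scanning each position:
  Position 0: "ba" => no
  Position 1: "aa" => no
  Position 2: "aa" => no
  Position 3: "ab" => MATCH
  Position 4: "bb" => no
  Position 5: "ba" => no
  Position 6: "ab" => MATCH
  Position 7: "bc" => no
  Position 8: "cb" => no
  Position 9: "bb" => no
  Position 10: "bb" => no
  Position 11: "bc" => no
  Position 12: "ca" => no
Total occurrences: 2

2


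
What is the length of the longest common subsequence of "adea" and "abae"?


LCS of "adea" and "abae"
DP table:
           a    b    a    e
      0    0    0    0    0
  a   0    1    1    1    1
  d   0    1    1    1    1
  e   0    1    1    1    2
  a   0    1    1    2    2
LCS length = dp[4][4] = 2

2


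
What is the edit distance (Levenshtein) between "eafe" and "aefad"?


Computing edit distance: "eafe" -> "aefad"
DP table:
           a    e    f    a    d
      0    1    2    3    4    5
  e   1    1    1    2    3    4
  a   2    1    2    2    2    3
  f   3    2    2    2    3    3
  e   4    3    2    3    3    4
Edit distance = dp[4][5] = 4

4


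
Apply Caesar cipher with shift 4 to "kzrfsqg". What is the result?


Caesar cipher: shift "kzrfsqg" by 4
  'k' (pos 10) + 4 = pos 14 = 'o'
  'z' (pos 25) + 4 = pos 3 = 'd'
  'r' (pos 17) + 4 = pos 21 = 'v'
  'f' (pos 5) + 4 = pos 9 = 'j'
  's' (pos 18) + 4 = pos 22 = 'w'
  'q' (pos 16) + 4 = pos 20 = 'u'
  'g' (pos 6) + 4 = pos 10 = 'k'
Result: odvjwuk

odvjwuk


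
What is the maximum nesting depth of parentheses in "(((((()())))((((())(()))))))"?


Input: "(((((()())))((((())(()))))))"
Tracking depth:
  Position 0 '(': depth becomes 1
  Position 1 '(': depth becomes 2
  Position 2 '(': depth becomes 3
  Position 3 '(': depth becomes 4
  Position 4 '(': depth becomes 5
  Position 5 '(': depth becomes 6
  Position 6 ')': depth becomes 5
  Position 7 '(': depth becomes 6
  Position 8 ')': depth becomes 5
  Position 9 ')': depth becomes 4
  Position 10 ')': depth becomes 3
  Position 11 ')': depth becomes 2
  Position 12 '(': depth becomes 3
  Position 13 '(': depth becomes 4
  Position 14 '(': depth becomes 5
  Position 15 '(': depth becomes 6
  Position 16 '(': depth becomes 7
  Position 17 ')': depth becomes 6
  Position 18 ')': depth becomes 5
  Position 19 '(': depth becomes 6
  Position 20 '(': depth becomes 7
  Position 21 ')': depth becomes 6
  Position 22 ')': depth becomes 5
  Position 23 ')': depth becomes 4
  Position 24 ')': depth becomes 3
  Position 25 ')': depth becomes 2
  Position 26 ')': depth becomes 1
  Position 27 ')': depth becomes 0
Maximum depth reached: 7

7


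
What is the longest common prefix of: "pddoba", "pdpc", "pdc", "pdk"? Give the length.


Words: pddoba, pdpc, pdc, pdk
  Position 0: all 'p' => match
  Position 1: all 'd' => match
  Position 2: ('d', 'p', 'c', 'k') => mismatch, stop
LCP = "pd" (length 2)

2


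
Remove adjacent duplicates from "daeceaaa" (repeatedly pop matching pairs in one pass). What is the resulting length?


Input: daeceaaa
Stack-based adjacent duplicate removal:
  Read 'd': push. Stack: d
  Read 'a': push. Stack: da
  Read 'e': push. Stack: dae
  Read 'c': push. Stack: daec
  Read 'e': push. Stack: daece
  Read 'a': push. Stack: daecea
  Read 'a': matches stack top 'a' => pop. Stack: daece
  Read 'a': push. Stack: daecea
Final stack: "daecea" (length 6)

6


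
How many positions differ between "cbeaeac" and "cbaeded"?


Comparing "cbeaeac" and "cbaeded" position by position:
  Position 0: 'c' vs 'c' => same
  Position 1: 'b' vs 'b' => same
  Position 2: 'e' vs 'a' => DIFFER
  Position 3: 'a' vs 'e' => DIFFER
  Position 4: 'e' vs 'd' => DIFFER
  Position 5: 'a' vs 'e' => DIFFER
  Position 6: 'c' vs 'd' => DIFFER
Positions that differ: 5

5


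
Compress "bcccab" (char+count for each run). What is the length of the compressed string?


Input: bcccab
Runs:
  'b' x 1 => "b1"
  'c' x 3 => "c3"
  'a' x 1 => "a1"
  'b' x 1 => "b1"
Compressed: "b1c3a1b1"
Compressed length: 8

8


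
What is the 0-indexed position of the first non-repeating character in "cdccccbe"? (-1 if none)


Input: cdccccbe
Character frequencies:
  'b': 1
  'c': 5
  'd': 1
  'e': 1
Scanning left to right for freq == 1:
  Position 0 ('c'): freq=5, skip
  Position 1 ('d'): unique! => answer = 1

1


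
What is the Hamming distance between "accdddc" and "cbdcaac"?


Comparing "accdddc" and "cbdcaac" position by position:
  Position 0: 'a' vs 'c' => differ
  Position 1: 'c' vs 'b' => differ
  Position 2: 'c' vs 'd' => differ
  Position 3: 'd' vs 'c' => differ
  Position 4: 'd' vs 'a' => differ
  Position 5: 'd' vs 'a' => differ
  Position 6: 'c' vs 'c' => same
Total differences (Hamming distance): 6

6


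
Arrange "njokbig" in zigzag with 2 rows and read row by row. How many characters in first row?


Zigzag "njokbig" into 2 rows:
Placing characters:
  'n' => row 0
  'j' => row 1
  'o' => row 0
  'k' => row 1
  'b' => row 0
  'i' => row 1
  'g' => row 0
Rows:
  Row 0: "nobg"
  Row 1: "jki"
First row length: 4

4


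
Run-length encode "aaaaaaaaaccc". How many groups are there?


Input: aaaaaaaaaccc
Scanning for consecutive runs:
  Group 1: 'a' x 9 (positions 0-8)
  Group 2: 'c' x 3 (positions 9-11)
Total groups: 2

2


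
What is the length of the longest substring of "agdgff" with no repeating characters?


Input: "agdgff"
Sliding window (track last position of each char):
  Position 0 ('a'): window [0,0] length 1 -- new best
  Position 1 ('g'): window [0,1] length 2 -- new best
  Position 2 ('d'): window [0,2] length 3 -- new best
  Position 3 ('g'): repeat (last at 1), move window start to 2
  Position 3 ('g'): window [2,3] length 2
  Position 4 ('f'): window [2,4] length 3
  Position 5 ('f'): repeat (last at 4), move window start to 5
  Position 5 ('f'): window [5,5] length 1
Longest substring with no repeats: "agd" with length 3

3


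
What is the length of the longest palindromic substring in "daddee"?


Input: "daddee"
Checking substrings for palindromes:
  [0:3] "dad" (len 3) => palindrome
  [2:4] "dd" (len 2) => palindrome
  [4:6] "ee" (len 2) => palindrome
Longest palindromic substring: "dad" with length 3

3


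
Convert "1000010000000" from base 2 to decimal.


Input: "1000010000000" in base 2
Positional expansion:
  Digit '1' (value 1) x 2^12 = 4096
  Digit '0' (value 0) x 2^11 = 0
  Digit '0' (value 0) x 2^10 = 0
  Digit '0' (value 0) x 2^9 = 0
  Digit '0' (value 0) x 2^8 = 0
  Digit '1' (value 1) x 2^7 = 128
  Digit '0' (value 0) x 2^6 = 0
  Digit '0' (value 0) x 2^5 = 0
  Digit '0' (value 0) x 2^4 = 0
  Digit '0' (value 0) x 2^3 = 0
  Digit '0' (value 0) x 2^2 = 0
  Digit '0' (value 0) x 2^1 = 0
  Digit '0' (value 0) x 2^0 = 0
Sum = 4224

4224


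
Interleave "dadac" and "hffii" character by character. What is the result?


Interleaving "dadac" and "hffii":
  Position 0: 'd' from first, 'h' from second => "dh"
  Position 1: 'a' from first, 'f' from second => "af"
  Position 2: 'd' from first, 'f' from second => "df"
  Position 3: 'a' from first, 'i' from second => "ai"
  Position 4: 'c' from first, 'i' from second => "ci"
Result: dhafdfaici

dhafdfaici


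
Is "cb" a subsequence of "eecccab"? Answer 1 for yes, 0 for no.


Check if "cb" is a subsequence of "eecccab"
Greedy scan:
  Position 0 ('e'): no match needed
  Position 1 ('e'): no match needed
  Position 2 ('c'): matches sub[0] = 'c'
  Position 3 ('c'): no match needed
  Position 4 ('c'): no match needed
  Position 5 ('a'): no match needed
  Position 6 ('b'): matches sub[1] = 'b'
All 2 characters matched => is a subsequence

1


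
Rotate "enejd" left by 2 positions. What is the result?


Input: "enejd", rotate left by 2
First 2 characters: "en"
Remaining characters: "ejd"
Concatenate remaining + first: "ejd" + "en" = "ejden"

ejden


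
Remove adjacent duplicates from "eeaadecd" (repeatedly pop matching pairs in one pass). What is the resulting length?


Input: eeaadecd
Stack-based adjacent duplicate removal:
  Read 'e': push. Stack: e
  Read 'e': matches stack top 'e' => pop. Stack: (empty)
  Read 'a': push. Stack: a
  Read 'a': matches stack top 'a' => pop. Stack: (empty)
  Read 'd': push. Stack: d
  Read 'e': push. Stack: de
  Read 'c': push. Stack: dec
  Read 'd': push. Stack: decd
Final stack: "decd" (length 4)

4


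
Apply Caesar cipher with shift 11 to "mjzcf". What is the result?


Caesar cipher: shift "mjzcf" by 11
  'm' (pos 12) + 11 = pos 23 = 'x'
  'j' (pos 9) + 11 = pos 20 = 'u'
  'z' (pos 25) + 11 = pos 10 = 'k'
  'c' (pos 2) + 11 = pos 13 = 'n'
  'f' (pos 5) + 11 = pos 16 = 'q'
Result: xuknq

xuknq


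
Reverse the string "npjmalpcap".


Input: npjmalpcap
Reading characters right to left:
  Position 9: 'p'
  Position 8: 'a'
  Position 7: 'c'
  Position 6: 'p'
  Position 5: 'l'
  Position 4: 'a'
  Position 3: 'm'
  Position 2: 'j'
  Position 1: 'p'
  Position 0: 'n'
Reversed: pacplamjpn

pacplamjpn


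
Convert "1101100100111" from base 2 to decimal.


Input: "1101100100111" in base 2
Positional expansion:
  Digit '1' (value 1) x 2^12 = 4096
  Digit '1' (value 1) x 2^11 = 2048
  Digit '0' (value 0) x 2^10 = 0
  Digit '1' (value 1) x 2^9 = 512
  Digit '1' (value 1) x 2^8 = 256
  Digit '0' (value 0) x 2^7 = 0
  Digit '0' (value 0) x 2^6 = 0
  Digit '1' (value 1) x 2^5 = 32
  Digit '0' (value 0) x 2^4 = 0
  Digit '0' (value 0) x 2^3 = 0
  Digit '1' (value 1) x 2^2 = 4
  Digit '1' (value 1) x 2^1 = 2
  Digit '1' (value 1) x 2^0 = 1
Sum = 6951

6951


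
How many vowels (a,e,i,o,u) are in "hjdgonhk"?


Input: hjdgonhk
Checking each character:
  'h' at position 0: consonant
  'j' at position 1: consonant
  'd' at position 2: consonant
  'g' at position 3: consonant
  'o' at position 4: vowel (running total: 1)
  'n' at position 5: consonant
  'h' at position 6: consonant
  'k' at position 7: consonant
Total vowels: 1

1


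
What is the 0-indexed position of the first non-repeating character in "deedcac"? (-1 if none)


Input: deedcac
Character frequencies:
  'a': 1
  'c': 2
  'd': 2
  'e': 2
Scanning left to right for freq == 1:
  Position 0 ('d'): freq=2, skip
  Position 1 ('e'): freq=2, skip
  Position 2 ('e'): freq=2, skip
  Position 3 ('d'): freq=2, skip
  Position 4 ('c'): freq=2, skip
  Position 5 ('a'): unique! => answer = 5

5


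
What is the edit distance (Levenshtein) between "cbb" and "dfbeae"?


Computing edit distance: "cbb" -> "dfbeae"
DP table:
           d    f    b    e    a    e
      0    1    2    3    4    5    6
  c   1    1    2    3    4    5    6
  b   2    2    2    2    3    4    5
  b   3    3    3    2    3    4    5
Edit distance = dp[3][6] = 5

5


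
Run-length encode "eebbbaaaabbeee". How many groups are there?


Input: eebbbaaaabbeee
Scanning for consecutive runs:
  Group 1: 'e' x 2 (positions 0-1)
  Group 2: 'b' x 3 (positions 2-4)
  Group 3: 'a' x 4 (positions 5-8)
  Group 4: 'b' x 2 (positions 9-10)
  Group 5: 'e' x 3 (positions 11-13)
Total groups: 5

5


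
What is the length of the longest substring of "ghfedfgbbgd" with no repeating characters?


Input: "ghfedfgbbgd"
Sliding window (track last position of each char):
  Position 0 ('g'): window [0,0] length 1 -- new best
  Position 1 ('h'): window [0,1] length 2 -- new best
  Position 2 ('f'): window [0,2] length 3 -- new best
  Position 3 ('e'): window [0,3] length 4 -- new best
  Position 4 ('d'): window [0,4] length 5 -- new best
  Position 5 ('f'): repeat (last at 2), move window start to 3
  Position 5 ('f'): window [3,5] length 3
  Position 6 ('g'): window [3,6] length 4
  Position 7 ('b'): window [3,7] length 5
  Position 8 ('b'): repeat (last at 7), move window start to 8
  Position 8 ('b'): window [8,8] length 1
  Position 9 ('g'): window [8,9] length 2
  Position 10 ('d'): window [8,10] length 3
Longest substring with no repeats: "ghfed" with length 5

5


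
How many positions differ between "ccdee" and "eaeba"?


Comparing "ccdee" and "eaeba" position by position:
  Position 0: 'c' vs 'e' => DIFFER
  Position 1: 'c' vs 'a' => DIFFER
  Position 2: 'd' vs 'e' => DIFFER
  Position 3: 'e' vs 'b' => DIFFER
  Position 4: 'e' vs 'a' => DIFFER
Positions that differ: 5

5


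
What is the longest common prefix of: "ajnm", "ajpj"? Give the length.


Words: ajnm, ajpj
  Position 0: all 'a' => match
  Position 1: all 'j' => match
  Position 2: ('n', 'p') => mismatch, stop
LCP = "aj" (length 2)

2


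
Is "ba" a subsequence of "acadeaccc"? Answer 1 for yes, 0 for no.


Check if "ba" is a subsequence of "acadeaccc"
Greedy scan:
  Position 0 ('a'): no match needed
  Position 1 ('c'): no match needed
  Position 2 ('a'): no match needed
  Position 3 ('d'): no match needed
  Position 4 ('e'): no match needed
  Position 5 ('a'): no match needed
  Position 6 ('c'): no match needed
  Position 7 ('c'): no match needed
  Position 8 ('c'): no match needed
Only matched 0/2 characters => not a subsequence

0


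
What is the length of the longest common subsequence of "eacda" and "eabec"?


LCS of "eacda" and "eabec"
DP table:
           e    a    b    e    c
      0    0    0    0    0    0
  e   0    1    1    1    1    1
  a   0    1    2    2    2    2
  c   0    1    2    2    2    3
  d   0    1    2    2    2    3
  a   0    1    2    2    2    3
LCS length = dp[5][5] = 3

3


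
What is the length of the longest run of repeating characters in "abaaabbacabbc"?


Input: "abaaabbacabbc"
Scanning for longest run:
  Position 1 ('b'): new char, reset run to 1
  Position 2 ('a'): new char, reset run to 1
  Position 3 ('a'): continues run of 'a', length=2
  Position 4 ('a'): continues run of 'a', length=3
  Position 5 ('b'): new char, reset run to 1
  Position 6 ('b'): continues run of 'b', length=2
  Position 7 ('a'): new char, reset run to 1
  Position 8 ('c'): new char, reset run to 1
  Position 9 ('a'): new char, reset run to 1
  Position 10 ('b'): new char, reset run to 1
  Position 11 ('b'): continues run of 'b', length=2
  Position 12 ('c'): new char, reset run to 1
Longest run: 'a' with length 3

3


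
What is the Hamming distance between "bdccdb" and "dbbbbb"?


Comparing "bdccdb" and "dbbbbb" position by position:
  Position 0: 'b' vs 'd' => differ
  Position 1: 'd' vs 'b' => differ
  Position 2: 'c' vs 'b' => differ
  Position 3: 'c' vs 'b' => differ
  Position 4: 'd' vs 'b' => differ
  Position 5: 'b' vs 'b' => same
Total differences (Hamming distance): 5

5


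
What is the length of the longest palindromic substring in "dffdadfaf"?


Input: "dffdadfaf"
Checking substrings for palindromes:
  [2:7] "fdadf" (len 5) => palindrome
  [0:4] "dffd" (len 4) => palindrome
  [3:6] "dad" (len 3) => palindrome
  [6:9] "faf" (len 3) => palindrome
  [1:3] "ff" (len 2) => palindrome
Longest palindromic substring: "fdadf" with length 5

5


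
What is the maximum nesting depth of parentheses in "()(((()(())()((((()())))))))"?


Input: "()(((()(())()((((()())))))))"
Tracking depth:
  Position 0 '(': depth becomes 1
  Position 1 ')': depth becomes 0
  Position 2 '(': depth becomes 1
  Position 3 '(': depth becomes 2
  Position 4 '(': depth becomes 3
  Position 5 '(': depth becomes 4
  Position 6 ')': depth becomes 3
  Position 7 '(': depth becomes 4
  Position 8 '(': depth becomes 5
  Position 9 ')': depth becomes 4
  Position 10 ')': depth becomes 3
  Position 11 '(': depth becomes 4
  Position 12 ')': depth becomes 3
  Position 13 '(': depth becomes 4
  Position 14 '(': depth becomes 5
  Position 15 '(': depth becomes 6
  Position 16 '(': depth becomes 7
  Position 17 '(': depth becomes 8
  Position 18 ')': depth becomes 7
  Position 19 '(': depth becomes 8
  Position 20 ')': depth becomes 7
  Position 21 ')': depth becomes 6
  Position 22 ')': depth becomes 5
  Position 23 ')': depth becomes 4
  Position 24 ')': depth becomes 3
  Position 25 ')': depth becomes 2
  Position 26 ')': depth becomes 1
  Position 27 ')': depth becomes 0
Maximum depth reached: 8

8


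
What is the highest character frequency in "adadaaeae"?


Input: adadaaeae
Character counts:
  'a': 5
  'd': 2
  'e': 2
Maximum frequency: 5

5


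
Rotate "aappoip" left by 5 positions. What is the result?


Input: "aappoip", rotate left by 5
First 5 characters: "aappo"
Remaining characters: "ip"
Concatenate remaining + first: "ip" + "aappo" = "ipaappo"

ipaappo


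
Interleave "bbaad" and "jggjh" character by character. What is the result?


Interleaving "bbaad" and "jggjh":
  Position 0: 'b' from first, 'j' from second => "bj"
  Position 1: 'b' from first, 'g' from second => "bg"
  Position 2: 'a' from first, 'g' from second => "ag"
  Position 3: 'a' from first, 'j' from second => "aj"
  Position 4: 'd' from first, 'h' from second => "dh"
Result: bjbgagajdh

bjbgagajdh


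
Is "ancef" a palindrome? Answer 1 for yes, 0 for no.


Input: ancef
Reversed: fecna
  Compare pos 0 ('a') with pos 4 ('f'): MISMATCH
  Compare pos 1 ('n') with pos 3 ('e'): MISMATCH
Result: not a palindrome

0


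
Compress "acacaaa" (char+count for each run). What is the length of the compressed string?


Input: acacaaa
Runs:
  'a' x 1 => "a1"
  'c' x 1 => "c1"
  'a' x 1 => "a1"
  'c' x 1 => "c1"
  'a' x 3 => "a3"
Compressed: "a1c1a1c1a3"
Compressed length: 10

10


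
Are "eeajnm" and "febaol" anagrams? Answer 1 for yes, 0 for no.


Strings: "eeajnm", "febaol"
Sorted first:  aeejmn
Sorted second: abeflo
Differ at position 1: 'e' vs 'b' => not anagrams

0


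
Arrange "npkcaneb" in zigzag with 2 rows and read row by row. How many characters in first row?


Zigzag "npkcaneb" into 2 rows:
Placing characters:
  'n' => row 0
  'p' => row 1
  'k' => row 0
  'c' => row 1
  'a' => row 0
  'n' => row 1
  'e' => row 0
  'b' => row 1
Rows:
  Row 0: "nkae"
  Row 1: "pcnb"
First row length: 4

4


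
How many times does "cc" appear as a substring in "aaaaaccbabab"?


Searching for "cc" in "aaaaaccbabab"
Scanning each position:
  Position 0: "aa" => no
  Position 1: "aa" => no
  Position 2: "aa" => no
  Position 3: "aa" => no
  Position 4: "ac" => no
  Position 5: "cc" => MATCH
  Position 6: "cb" => no
  Position 7: "ba" => no
  Position 8: "ab" => no
  Position 9: "ba" => no
  Position 10: "ab" => no
Total occurrences: 1

1


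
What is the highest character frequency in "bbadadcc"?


Input: bbadadcc
Character counts:
  'a': 2
  'b': 2
  'c': 2
  'd': 2
Maximum frequency: 2

2


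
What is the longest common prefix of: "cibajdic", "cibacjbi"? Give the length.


Words: cibajdic, cibacjbi
  Position 0: all 'c' => match
  Position 1: all 'i' => match
  Position 2: all 'b' => match
  Position 3: all 'a' => match
  Position 4: ('j', 'c') => mismatch, stop
LCP = "ciba" (length 4)

4


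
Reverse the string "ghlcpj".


Input: ghlcpj
Reading characters right to left:
  Position 5: 'j'
  Position 4: 'p'
  Position 3: 'c'
  Position 2: 'l'
  Position 1: 'h'
  Position 0: 'g'
Reversed: jpclhg

jpclhg


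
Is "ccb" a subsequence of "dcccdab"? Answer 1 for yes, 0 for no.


Check if "ccb" is a subsequence of "dcccdab"
Greedy scan:
  Position 0 ('d'): no match needed
  Position 1 ('c'): matches sub[0] = 'c'
  Position 2 ('c'): matches sub[1] = 'c'
  Position 3 ('c'): no match needed
  Position 4 ('d'): no match needed
  Position 5 ('a'): no match needed
  Position 6 ('b'): matches sub[2] = 'b'
All 3 characters matched => is a subsequence

1


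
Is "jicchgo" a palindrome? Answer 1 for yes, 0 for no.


Input: jicchgo
Reversed: oghccij
  Compare pos 0 ('j') with pos 6 ('o'): MISMATCH
  Compare pos 1 ('i') with pos 5 ('g'): MISMATCH
  Compare pos 2 ('c') with pos 4 ('h'): MISMATCH
Result: not a palindrome

0


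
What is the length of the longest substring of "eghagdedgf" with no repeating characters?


Input: "eghagdedgf"
Sliding window (track last position of each char):
  Position 0 ('e'): window [0,0] length 1 -- new best
  Position 1 ('g'): window [0,1] length 2 -- new best
  Position 2 ('h'): window [0,2] length 3 -- new best
  Position 3 ('a'): window [0,3] length 4 -- new best
  Position 4 ('g'): repeat (last at 1), move window start to 2
  Position 4 ('g'): window [2,4] length 3
  Position 5 ('d'): window [2,5] length 4
  Position 6 ('e'): window [2,6] length 5 -- new best
  Position 7 ('d'): repeat (last at 5), move window start to 6
  Position 7 ('d'): window [6,7] length 2
  Position 8 ('g'): window [6,8] length 3
  Position 9 ('f'): window [6,9] length 4
Longest substring with no repeats: "hagde" with length 5

5


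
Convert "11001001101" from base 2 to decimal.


Input: "11001001101" in base 2
Positional expansion:
  Digit '1' (value 1) x 2^10 = 1024
  Digit '1' (value 1) x 2^9 = 512
  Digit '0' (value 0) x 2^8 = 0
  Digit '0' (value 0) x 2^7 = 0
  Digit '1' (value 1) x 2^6 = 64
  Digit '0' (value 0) x 2^5 = 0
  Digit '0' (value 0) x 2^4 = 0
  Digit '1' (value 1) x 2^3 = 8
  Digit '1' (value 1) x 2^2 = 4
  Digit '0' (value 0) x 2^1 = 0
  Digit '1' (value 1) x 2^0 = 1
Sum = 1613

1613


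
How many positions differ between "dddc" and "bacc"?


Comparing "dddc" and "bacc" position by position:
  Position 0: 'd' vs 'b' => DIFFER
  Position 1: 'd' vs 'a' => DIFFER
  Position 2: 'd' vs 'c' => DIFFER
  Position 3: 'c' vs 'c' => same
Positions that differ: 3

3


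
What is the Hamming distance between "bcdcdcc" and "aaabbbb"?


Comparing "bcdcdcc" and "aaabbbb" position by position:
  Position 0: 'b' vs 'a' => differ
  Position 1: 'c' vs 'a' => differ
  Position 2: 'd' vs 'a' => differ
  Position 3: 'c' vs 'b' => differ
  Position 4: 'd' vs 'b' => differ
  Position 5: 'c' vs 'b' => differ
  Position 6: 'c' vs 'b' => differ
Total differences (Hamming distance): 7

7


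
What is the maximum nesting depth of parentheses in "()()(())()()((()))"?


Input: "()()(())()()((()))"
Tracking depth:
  Position 0 '(': depth becomes 1
  Position 1 ')': depth becomes 0
  Position 2 '(': depth becomes 1
  Position 3 ')': depth becomes 0
  Position 4 '(': depth becomes 1
  Position 5 '(': depth becomes 2
  Position 6 ')': depth becomes 1
  Position 7 ')': depth becomes 0
  Position 8 '(': depth becomes 1
  Position 9 ')': depth becomes 0
  Position 10 '(': depth becomes 1
  Position 11 ')': depth becomes 0
  Position 12 '(': depth becomes 1
  Position 13 '(': depth becomes 2
  Position 14 '(': depth becomes 3
  Position 15 ')': depth becomes 2
  Position 16 ')': depth becomes 1
  Position 17 ')': depth becomes 0
Maximum depth reached: 3

3


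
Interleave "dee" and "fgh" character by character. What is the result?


Interleaving "dee" and "fgh":
  Position 0: 'd' from first, 'f' from second => "df"
  Position 1: 'e' from first, 'g' from second => "eg"
  Position 2: 'e' from first, 'h' from second => "eh"
Result: dfegeh

dfegeh


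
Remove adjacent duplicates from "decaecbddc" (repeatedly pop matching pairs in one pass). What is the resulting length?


Input: decaecbddc
Stack-based adjacent duplicate removal:
  Read 'd': push. Stack: d
  Read 'e': push. Stack: de
  Read 'c': push. Stack: dec
  Read 'a': push. Stack: deca
  Read 'e': push. Stack: decae
  Read 'c': push. Stack: decaec
  Read 'b': push. Stack: decaecb
  Read 'd': push. Stack: decaecbd
  Read 'd': matches stack top 'd' => pop. Stack: decaecb
  Read 'c': push. Stack: decaecbc
Final stack: "decaecbc" (length 8)

8


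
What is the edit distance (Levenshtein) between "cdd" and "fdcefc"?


Computing edit distance: "cdd" -> "fdcefc"
DP table:
           f    d    c    e    f    c
      0    1    2    3    4    5    6
  c   1    1    2    2    3    4    5
  d   2    2    1    2    3    4    5
  d   3    3    2    2    3    4    5
Edit distance = dp[3][6] = 5

5


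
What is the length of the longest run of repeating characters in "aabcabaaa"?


Input: "aabcabaaa"
Scanning for longest run:
  Position 1 ('a'): continues run of 'a', length=2
  Position 2 ('b'): new char, reset run to 1
  Position 3 ('c'): new char, reset run to 1
  Position 4 ('a'): new char, reset run to 1
  Position 5 ('b'): new char, reset run to 1
  Position 6 ('a'): new char, reset run to 1
  Position 7 ('a'): continues run of 'a', length=2
  Position 8 ('a'): continues run of 'a', length=3
Longest run: 'a' with length 3

3


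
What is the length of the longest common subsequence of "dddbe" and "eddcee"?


LCS of "dddbe" and "eddcee"
DP table:
           e    d    d    c    e    e
      0    0    0    0    0    0    0
  d   0    0    1    1    1    1    1
  d   0    0    1    2    2    2    2
  d   0    0    1    2    2    2    2
  b   0    0    1    2    2    2    2
  e   0    1    1    2    2    3    3
LCS length = dp[5][6] = 3

3


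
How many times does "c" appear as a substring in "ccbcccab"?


Searching for "c" in "ccbcccab"
Scanning each position:
  Position 0: "c" => MATCH
  Position 1: "c" => MATCH
  Position 2: "b" => no
  Position 3: "c" => MATCH
  Position 4: "c" => MATCH
  Position 5: "c" => MATCH
  Position 6: "a" => no
  Position 7: "b" => no
Total occurrences: 5

5


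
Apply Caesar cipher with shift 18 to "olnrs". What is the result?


Caesar cipher: shift "olnrs" by 18
  'o' (pos 14) + 18 = pos 6 = 'g'
  'l' (pos 11) + 18 = pos 3 = 'd'
  'n' (pos 13) + 18 = pos 5 = 'f'
  'r' (pos 17) + 18 = pos 9 = 'j'
  's' (pos 18) + 18 = pos 10 = 'k'
Result: gdfjk

gdfjk


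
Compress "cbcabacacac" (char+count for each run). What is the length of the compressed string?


Input: cbcabacacac
Runs:
  'c' x 1 => "c1"
  'b' x 1 => "b1"
  'c' x 1 => "c1"
  'a' x 1 => "a1"
  'b' x 1 => "b1"
  'a' x 1 => "a1"
  'c' x 1 => "c1"
  'a' x 1 => "a1"
  'c' x 1 => "c1"
  'a' x 1 => "a1"
  'c' x 1 => "c1"
Compressed: "c1b1c1a1b1a1c1a1c1a1c1"
Compressed length: 22

22


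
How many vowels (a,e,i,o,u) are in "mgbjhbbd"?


Input: mgbjhbbd
Checking each character:
  'm' at position 0: consonant
  'g' at position 1: consonant
  'b' at position 2: consonant
  'j' at position 3: consonant
  'h' at position 4: consonant
  'b' at position 5: consonant
  'b' at position 6: consonant
  'd' at position 7: consonant
Total vowels: 0

0


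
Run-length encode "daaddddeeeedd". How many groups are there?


Input: daaddddeeeedd
Scanning for consecutive runs:
  Group 1: 'd' x 1 (positions 0-0)
  Group 2: 'a' x 2 (positions 1-2)
  Group 3: 'd' x 4 (positions 3-6)
  Group 4: 'e' x 4 (positions 7-10)
  Group 5: 'd' x 2 (positions 11-12)
Total groups: 5

5


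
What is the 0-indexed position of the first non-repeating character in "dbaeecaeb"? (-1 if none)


Input: dbaeecaeb
Character frequencies:
  'a': 2
  'b': 2
  'c': 1
  'd': 1
  'e': 3
Scanning left to right for freq == 1:
  Position 0 ('d'): unique! => answer = 0

0


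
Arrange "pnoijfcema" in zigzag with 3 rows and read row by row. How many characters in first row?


Zigzag "pnoijfcema" into 3 rows:
Placing characters:
  'p' => row 0
  'n' => row 1
  'o' => row 2
  'i' => row 1
  'j' => row 0
  'f' => row 1
  'c' => row 2
  'e' => row 1
  'm' => row 0
  'a' => row 1
Rows:
  Row 0: "pjm"
  Row 1: "nifea"
  Row 2: "oc"
First row length: 3

3


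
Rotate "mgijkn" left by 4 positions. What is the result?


Input: "mgijkn", rotate left by 4
First 4 characters: "mgij"
Remaining characters: "kn"
Concatenate remaining + first: "kn" + "mgij" = "knmgij"

knmgij


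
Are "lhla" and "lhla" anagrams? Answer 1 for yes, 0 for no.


Strings: "lhla", "lhla"
Sorted first:  ahll
Sorted second: ahll
Sorted forms match => anagrams

1


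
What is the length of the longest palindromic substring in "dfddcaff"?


Input: "dfddcaff"
Checking substrings for palindromes:
  [0:3] "dfd" (len 3) => palindrome
  [2:4] "dd" (len 2) => palindrome
  [6:8] "ff" (len 2) => palindrome
Longest palindromic substring: "dfd" with length 3

3


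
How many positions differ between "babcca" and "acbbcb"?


Comparing "babcca" and "acbbcb" position by position:
  Position 0: 'b' vs 'a' => DIFFER
  Position 1: 'a' vs 'c' => DIFFER
  Position 2: 'b' vs 'b' => same
  Position 3: 'c' vs 'b' => DIFFER
  Position 4: 'c' vs 'c' => same
  Position 5: 'a' vs 'b' => DIFFER
Positions that differ: 4

4


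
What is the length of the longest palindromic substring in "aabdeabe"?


Input: "aabdeabe"
Checking substrings for palindromes:
  [0:2] "aa" (len 2) => palindrome
Longest palindromic substring: "aa" with length 2

2


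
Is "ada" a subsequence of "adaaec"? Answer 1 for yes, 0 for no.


Check if "ada" is a subsequence of "adaaec"
Greedy scan:
  Position 0 ('a'): matches sub[0] = 'a'
  Position 1 ('d'): matches sub[1] = 'd'
  Position 2 ('a'): matches sub[2] = 'a'
  Position 3 ('a'): no match needed
  Position 4 ('e'): no match needed
  Position 5 ('c'): no match needed
All 3 characters matched => is a subsequence

1


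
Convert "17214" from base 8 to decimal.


Input: "17214" in base 8
Positional expansion:
  Digit '1' (value 1) x 8^4 = 4096
  Digit '7' (value 7) x 8^3 = 3584
  Digit '2' (value 2) x 8^2 = 128
  Digit '1' (value 1) x 8^1 = 8
  Digit '4' (value 4) x 8^0 = 4
Sum = 7820

7820
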